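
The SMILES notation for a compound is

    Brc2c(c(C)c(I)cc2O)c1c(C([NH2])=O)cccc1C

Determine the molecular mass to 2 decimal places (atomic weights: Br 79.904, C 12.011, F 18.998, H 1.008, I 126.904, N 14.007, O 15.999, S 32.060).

446.08 g/mol

First, the molecular formula is C15H13BrINO2 (counting implicit H from valence).
  Br: 1 × 79.904 = 79.904
  C: 15 × 12.011 = 180.165
  H: 13 × 1.008 = 13.104
  I: 1 × 126.904 = 126.904
  N: 1 × 14.007 = 14.007
  O: 2 × 15.999 = 31.998
Sum: 1×79.904 + 15×12.011 + 13×1.008 + 1×126.904 + 1×14.007 + 2×15.999 = 446.082 → 446.08 g/mol.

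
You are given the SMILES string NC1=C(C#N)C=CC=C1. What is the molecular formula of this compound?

C7H6N2

Walk through each heavy atom and fill implicit hydrogens from standard valence (C 4, N 3, O 2, S 2, halogen 1):
  atom 1: N, bond orders sum to 1 (valence 3) → 2 H
  atom 2: C, bond orders sum to 4 (valence 4) → 0 H
  atom 3: C, bond orders sum to 4 (valence 4) → 0 H
  atom 4: C, bond orders sum to 4 (valence 4) → 0 H
  atom 5: N, bond orders sum to 3 (valence 3) → 0 H
  atom 6: C, bond orders sum to 3 (valence 4) → 1 H
  atom 7: C, bond orders sum to 3 (valence 4) → 1 H
  atom 8: C, bond orders sum to 3 (valence 4) → 1 H
  atom 9: C, bond orders sum to 3 (valence 4) → 1 H
Totals → C:7, H:6, N:2.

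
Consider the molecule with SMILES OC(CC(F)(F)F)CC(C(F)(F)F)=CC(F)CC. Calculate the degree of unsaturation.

Degree of unsaturation = (number of rings) + (number of π bonds).
Ring closures in the SMILES: 0.
π bonds: 1 double bond (each 1 DoU) → 1 DoU from unsaturation.
Total DoU = 0 + 1 = 1.

1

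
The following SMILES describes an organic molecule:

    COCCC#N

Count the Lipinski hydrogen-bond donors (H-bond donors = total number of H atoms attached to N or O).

Donors: find every N or O and count the H atoms it carries.
  atom 2 (O): bond orders sum to 2 → 0 H
  atom 6 (N): bond orders sum to 3 → 0 H
Lipinski HBD = 0.

0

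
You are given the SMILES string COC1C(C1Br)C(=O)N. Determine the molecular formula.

Walk through each heavy atom and fill implicit hydrogens from standard valence (C 4, N 3, O 2, S 2, halogen 1):
  atom 1: C, bond orders sum to 1 (valence 4) → 3 H
  atom 2: O, bond orders sum to 2 (valence 2) → 0 H
  atom 3: C, bond orders sum to 3 (valence 4) → 1 H
  atom 4: C, bond orders sum to 3 (valence 4) → 1 H
  atom 5: C, bond orders sum to 3 (valence 4) → 1 H
  atom 6: Br (halogen, monovalent) → 0 H
  atom 7: C, bond orders sum to 4 (valence 4) → 0 H
  atom 8: O, bond orders sum to 2 (valence 2) → 0 H
  atom 9: N, bond orders sum to 1 (valence 3) → 2 H
Totals → C:5, H:8, Br:1, N:1, O:2.

C5H8BrNO2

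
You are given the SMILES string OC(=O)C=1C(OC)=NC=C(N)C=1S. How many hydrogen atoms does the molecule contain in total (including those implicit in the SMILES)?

Walk through each heavy atom and fill implicit hydrogens from standard valence (C 4, N 3, O 2, S 2, halogen 1):
  atom 1: O, bond orders sum to 1 (valence 2) → 1 H
  atom 2: C, bond orders sum to 4 (valence 4) → 0 H
  atom 3: O, bond orders sum to 2 (valence 2) → 0 H
  atom 4: C, bond orders sum to 4 (valence 4) → 0 H
  atom 5: C, bond orders sum to 4 (valence 4) → 0 H
  atom 6: O, bond orders sum to 2 (valence 2) → 0 H
  atom 7: C, bond orders sum to 1 (valence 4) → 3 H
  atom 8: N, bond orders sum to 3 (valence 3) → 0 H
  atom 9: C, bond orders sum to 3 (valence 4) → 1 H
  atom 10: C, bond orders sum to 4 (valence 4) → 0 H
  atom 11: N, bond orders sum to 1 (valence 3) → 2 H
  atom 12: C, bond orders sum to 4 (valence 4) → 0 H
  atom 13: S, bond orders sum to 1 (valence 2) → 1 H
Total hydrogens: 8.

8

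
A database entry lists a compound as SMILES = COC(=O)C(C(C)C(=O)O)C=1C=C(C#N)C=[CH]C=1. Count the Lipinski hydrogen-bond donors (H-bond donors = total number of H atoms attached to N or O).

1

Donors: find every N or O and count the H atoms it carries.
  atom 2 (O): bond orders sum to 2 → 0 H
  atom 4 (O): bond orders sum to 2 → 0 H
  atom 9 (O): bond orders sum to 2 → 0 H
  atom 10 (O): bond orders sum to 1 → 1 H
  atom 15 (N): bond orders sum to 3 → 0 H
Lipinski HBD = 1.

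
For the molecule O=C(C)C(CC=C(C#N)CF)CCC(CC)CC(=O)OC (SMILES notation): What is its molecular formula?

C16H24FNO3

Walk through each heavy atom and fill implicit hydrogens from standard valence (C 4, N 3, O 2, S 2, halogen 1):
  atom 1: O, bond orders sum to 2 (valence 2) → 0 H
  atom 2: C, bond orders sum to 4 (valence 4) → 0 H
  atom 3: C, bond orders sum to 1 (valence 4) → 3 H
  atom 4: C, bond orders sum to 3 (valence 4) → 1 H
  atom 5: C, bond orders sum to 2 (valence 4) → 2 H
  atom 6: C, bond orders sum to 3 (valence 4) → 1 H
  atom 7: C, bond orders sum to 4 (valence 4) → 0 H
  atom 8: C, bond orders sum to 4 (valence 4) → 0 H
  atom 9: N, bond orders sum to 3 (valence 3) → 0 H
  atom 10: C, bond orders sum to 2 (valence 4) → 2 H
  atom 11: F (halogen, monovalent) → 0 H
  atom 12: C, bond orders sum to 2 (valence 4) → 2 H
  atom 13: C, bond orders sum to 2 (valence 4) → 2 H
  atom 14: C, bond orders sum to 3 (valence 4) → 1 H
  atom 15: C, bond orders sum to 2 (valence 4) → 2 H
  atom 16: C, bond orders sum to 1 (valence 4) → 3 H
  atom 17: C, bond orders sum to 2 (valence 4) → 2 H
  atom 18: C, bond orders sum to 4 (valence 4) → 0 H
  atom 19: O, bond orders sum to 2 (valence 2) → 0 H
  atom 20: O, bond orders sum to 2 (valence 2) → 0 H
  atom 21: C, bond orders sum to 1 (valence 4) → 3 H
Totals → C:16, H:24, F:1, N:1, O:3.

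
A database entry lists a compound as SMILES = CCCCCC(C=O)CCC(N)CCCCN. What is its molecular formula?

C14H30N2O

Walk through each heavy atom and fill implicit hydrogens from standard valence (C 4, N 3, O 2, S 2, halogen 1):
  atom 1: C, bond orders sum to 1 (valence 4) → 3 H
  atom 2: C, bond orders sum to 2 (valence 4) → 2 H
  atom 3: C, bond orders sum to 2 (valence 4) → 2 H
  atom 4: C, bond orders sum to 2 (valence 4) → 2 H
  atom 5: C, bond orders sum to 2 (valence 4) → 2 H
  atom 6: C, bond orders sum to 3 (valence 4) → 1 H
  atom 7: C, bond orders sum to 3 (valence 4) → 1 H
  atom 8: O, bond orders sum to 2 (valence 2) → 0 H
  atom 9: C, bond orders sum to 2 (valence 4) → 2 H
  atom 10: C, bond orders sum to 2 (valence 4) → 2 H
  atom 11: C, bond orders sum to 3 (valence 4) → 1 H
  atom 12: N, bond orders sum to 1 (valence 3) → 2 H
  atom 13: C, bond orders sum to 2 (valence 4) → 2 H
  atom 14: C, bond orders sum to 2 (valence 4) → 2 H
  atom 15: C, bond orders sum to 2 (valence 4) → 2 H
  atom 16: C, bond orders sum to 2 (valence 4) → 2 H
  atom 17: N, bond orders sum to 1 (valence 3) → 2 H
Totals → C:14, H:30, N:2, O:1.
In Hill order: C14H30N2O.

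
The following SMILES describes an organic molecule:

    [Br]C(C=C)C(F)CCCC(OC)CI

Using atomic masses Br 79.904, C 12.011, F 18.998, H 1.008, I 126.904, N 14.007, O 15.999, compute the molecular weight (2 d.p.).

379.05 g/mol

First, the molecular formula is C10H17BrFIO (counting implicit H from valence).
  Br: 1 × 79.904 = 79.904
  C: 10 × 12.011 = 120.110
  F: 1 × 18.998 = 18.998
  H: 17 × 1.008 = 17.136
  I: 1 × 126.904 = 126.904
  O: 1 × 15.999 = 15.999
Sum: 1×79.904 + 10×12.011 + 1×18.998 + 17×1.008 + 1×126.904 + 1×15.999 = 379.051 → 379.05 g/mol.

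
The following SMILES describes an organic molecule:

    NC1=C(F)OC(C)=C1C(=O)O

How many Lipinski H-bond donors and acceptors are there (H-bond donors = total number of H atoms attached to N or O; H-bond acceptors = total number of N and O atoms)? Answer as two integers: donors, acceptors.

Donors: find every N or O and count the H atoms it carries.
  atom 1 (N): bond orders sum to 1 → 2 H
  atom 5 (O): bond orders sum to 2 → 0 H
  atom 10 (O): bond orders sum to 2 → 0 H
  atom 11 (O): bond orders sum to 1 → 1 H
Lipinski HBD = 3.
Acceptors: N atoms = 1, O atoms = 3 → HBA = 4.

3, 4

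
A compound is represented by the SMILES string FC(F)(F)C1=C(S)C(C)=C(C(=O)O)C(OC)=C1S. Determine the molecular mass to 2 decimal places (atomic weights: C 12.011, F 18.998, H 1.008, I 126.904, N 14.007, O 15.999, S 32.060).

298.29 g/mol

First, the molecular formula is C10H9F3O3S2 (counting implicit H from valence).
  C: 10 × 12.011 = 120.110
  F: 3 × 18.998 = 56.994
  H: 9 × 1.008 = 9.072
  O: 3 × 15.999 = 47.997
  S: 2 × 32.060 = 64.120
Sum: 10×12.011 + 3×18.998 + 9×1.008 + 3×15.999 + 2×32.060 = 298.293 → 298.29 g/mol.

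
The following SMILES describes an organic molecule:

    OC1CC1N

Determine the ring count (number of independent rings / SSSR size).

In SMILES, each pair of matching ring-closure digits denotes one ring-closing bond; the number of such bonds equals the number of independent rings.
Ring-closure bonds here: 1.

1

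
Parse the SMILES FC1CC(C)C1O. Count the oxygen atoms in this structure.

Scan the SMILES for O atoms (remember two-letter symbols like Cl and Br are single atoms).
Oxygen count: 1.

1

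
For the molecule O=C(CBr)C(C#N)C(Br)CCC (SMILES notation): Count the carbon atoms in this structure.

8

Count every carbon token in the SMILES (each C, including those in ring-closure positions and inside branches).
Carbon count: 8.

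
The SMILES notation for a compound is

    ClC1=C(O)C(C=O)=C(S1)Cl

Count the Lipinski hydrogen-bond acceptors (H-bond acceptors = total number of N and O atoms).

2

N atoms: 0; O atoms: 2.
Lipinski HBA = 0 + 2 = 2.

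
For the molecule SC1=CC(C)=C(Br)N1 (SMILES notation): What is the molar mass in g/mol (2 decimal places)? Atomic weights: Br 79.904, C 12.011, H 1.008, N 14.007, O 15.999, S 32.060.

192.07 g/mol

First, the molecular formula is C5H6BrNS (counting implicit H from valence).
  Br: 1 × 79.904 = 79.904
  C: 5 × 12.011 = 60.055
  H: 6 × 1.008 = 6.048
  N: 1 × 14.007 = 14.007
  S: 1 × 32.060 = 32.060
Sum: 1×79.904 + 5×12.011 + 6×1.008 + 1×14.007 + 1×32.060 = 192.074 → 192.07 g/mol.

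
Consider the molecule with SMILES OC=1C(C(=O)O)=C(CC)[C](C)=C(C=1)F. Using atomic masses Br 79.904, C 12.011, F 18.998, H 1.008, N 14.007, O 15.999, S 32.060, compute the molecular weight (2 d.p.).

198.19 g/mol

First, the molecular formula is C10H11FO3 (counting implicit H from valence).
  C: 10 × 12.011 = 120.110
  F: 1 × 18.998 = 18.998
  H: 11 × 1.008 = 11.088
  O: 3 × 15.999 = 47.997
Sum: 10×12.011 + 1×18.998 + 11×1.008 + 3×15.999 = 198.193 → 198.19 g/mol.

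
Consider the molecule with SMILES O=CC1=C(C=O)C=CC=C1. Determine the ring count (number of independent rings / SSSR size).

1

In SMILES, each pair of matching ring-closure digits denotes one ring-closing bond; the number of such bonds equals the number of independent rings.
Ring-closure bonds here: 1.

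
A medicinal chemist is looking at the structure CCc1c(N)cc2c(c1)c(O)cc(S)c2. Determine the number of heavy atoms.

15

Every atom symbol written in the SMILES (organic subset) is one heavy atom; implicit H are not written.
Heavy atoms by element → C:12, N:1, O:1, S:1.
Total: 15.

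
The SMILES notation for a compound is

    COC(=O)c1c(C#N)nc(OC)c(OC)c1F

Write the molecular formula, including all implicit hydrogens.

Walk through each heavy atom and fill implicit hydrogens from standard valence (C 4, N 3, O 2, S 2, halogen 1); for lowercase aromatic atoms, an aromatic c carries 1 H when it has two neighbours and 0 H with three, and aromatic n carries 0 H:
  atom 1: C, bond orders sum to 1 (valence 4) → 3 H
  atom 2: O, bond orders sum to 2 (valence 2) → 0 H
  atom 3: C, bond orders sum to 4 (valence 4) → 0 H
  atom 4: O, bond orders sum to 2 (valence 2) → 0 H
  atom 5: aromatic c, 3 neighbours → 0 H
  atom 6: aromatic c, 3 neighbours → 0 H
  atom 7: C, bond orders sum to 4 (valence 4) → 0 H
  atom 8: N, bond orders sum to 3 (valence 3) → 0 H
  atom 9: aromatic n, 2 neighbours → 0 H
  atom 10: aromatic c, 3 neighbours → 0 H
  atom 11: O, bond orders sum to 2 (valence 2) → 0 H
  atom 12: C, bond orders sum to 1 (valence 4) → 3 H
  atom 13: aromatic c, 3 neighbours → 0 H
  atom 14: O, bond orders sum to 2 (valence 2) → 0 H
  atom 15: C, bond orders sum to 1 (valence 4) → 3 H
  atom 16: aromatic c, 3 neighbours → 0 H
  atom 17: F (halogen, monovalent) → 0 H
Totals → C:10, H:9, F:1, N:2, O:4.
In Hill order: C10H9FN2O4.

C10H9FN2O4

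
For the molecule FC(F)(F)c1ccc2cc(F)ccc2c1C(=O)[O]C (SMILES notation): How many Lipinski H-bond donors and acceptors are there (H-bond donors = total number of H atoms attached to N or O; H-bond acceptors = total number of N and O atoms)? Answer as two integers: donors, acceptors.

0, 2

Donors: find every N or O and count the H atoms it carries.
  atom 17 (O): bond orders sum to 2 → 0 H
  atom 18 (O): bond orders sum to 2 → 0 H
Lipinski HBD = 0.
Acceptors: N atoms = 0, O atoms = 2 → HBA = 2.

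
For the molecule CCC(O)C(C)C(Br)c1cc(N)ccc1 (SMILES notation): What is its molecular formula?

C12H18BrNO

Walk through each heavy atom and fill implicit hydrogens from standard valence (C 4, N 3, O 2, S 2, halogen 1); for lowercase aromatic atoms, an aromatic c carries 1 H when it has two neighbours and 0 H with three, and aromatic n carries 0 H:
  atom 1: C, bond orders sum to 1 (valence 4) → 3 H
  atom 2: C, bond orders sum to 2 (valence 4) → 2 H
  atom 3: C, bond orders sum to 3 (valence 4) → 1 H
  atom 4: O, bond orders sum to 1 (valence 2) → 1 H
  atom 5: C, bond orders sum to 3 (valence 4) → 1 H
  atom 6: C, bond orders sum to 1 (valence 4) → 3 H
  atom 7: C, bond orders sum to 3 (valence 4) → 1 H
  atom 8: Br (halogen, monovalent) → 0 H
  atom 9: aromatic c, 3 neighbours → 0 H
  atom 10: aromatic c, 2 neighbours → 1 H
  atom 11: aromatic c, 3 neighbours → 0 H
  atom 12: N, bond orders sum to 1 (valence 3) → 2 H
  atom 13: aromatic c, 2 neighbours → 1 H
  atom 14: aromatic c, 2 neighbours → 1 H
  atom 15: aromatic c, 2 neighbours → 1 H
Totals → C:12, H:18, Br:1, N:1, O:1.
In Hill order: C12H18BrNO.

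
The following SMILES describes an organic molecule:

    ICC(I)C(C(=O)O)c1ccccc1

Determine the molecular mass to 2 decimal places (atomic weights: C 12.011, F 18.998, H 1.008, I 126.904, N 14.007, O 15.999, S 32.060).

First, the molecular formula is C10H10I2O2 (counting implicit H from valence).
  C: 10 × 12.011 = 120.110
  H: 10 × 1.008 = 10.080
  I: 2 × 126.904 = 253.808
  O: 2 × 15.999 = 31.998
Sum: 10×12.011 + 10×1.008 + 2×126.904 + 2×15.999 = 415.996 → 416.00 g/mol.

416.00 g/mol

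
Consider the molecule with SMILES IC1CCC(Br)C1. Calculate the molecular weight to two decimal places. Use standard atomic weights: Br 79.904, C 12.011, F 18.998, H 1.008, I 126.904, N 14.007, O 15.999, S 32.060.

274.93 g/mol

First, the molecular formula is C5H8BrI (counting implicit H from valence).
  Br: 1 × 79.904 = 79.904
  C: 5 × 12.011 = 60.055
  H: 8 × 1.008 = 8.064
  I: 1 × 126.904 = 126.904
Sum: 1×79.904 + 5×12.011 + 8×1.008 + 1×126.904 = 274.927 → 274.93 g/mol.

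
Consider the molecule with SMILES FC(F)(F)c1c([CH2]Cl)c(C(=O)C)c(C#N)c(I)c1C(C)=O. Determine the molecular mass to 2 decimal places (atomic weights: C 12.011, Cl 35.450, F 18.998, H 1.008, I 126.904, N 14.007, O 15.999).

429.56 g/mol

First, the molecular formula is C13H8ClF3INO2 (counting implicit H from valence).
  C: 13 × 12.011 = 156.143
  Cl: 1 × 35.450 = 35.450
  F: 3 × 18.998 = 56.994
  H: 8 × 1.008 = 8.064
  I: 1 × 126.904 = 126.904
  N: 1 × 14.007 = 14.007
  O: 2 × 15.999 = 31.998
Sum: 13×12.011 + 1×35.450 + 3×18.998 + 8×1.008 + 1×126.904 + 1×14.007 + 2×15.999 = 429.560 → 429.56 g/mol.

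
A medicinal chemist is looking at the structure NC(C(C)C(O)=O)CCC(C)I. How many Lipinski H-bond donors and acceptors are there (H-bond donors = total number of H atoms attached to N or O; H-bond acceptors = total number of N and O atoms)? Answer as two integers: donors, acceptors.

Donors: find every N or O and count the H atoms it carries.
  atom 1 (N): bond orders sum to 1 → 2 H
  atom 6 (O): bond orders sum to 1 → 1 H
  atom 7 (O): bond orders sum to 2 → 0 H
Lipinski HBD = 3.
Acceptors: N atoms = 1, O atoms = 2 → HBA = 3.

3, 3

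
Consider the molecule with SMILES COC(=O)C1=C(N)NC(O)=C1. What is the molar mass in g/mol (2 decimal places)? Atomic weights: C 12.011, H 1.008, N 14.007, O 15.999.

First, the molecular formula is C6H8N2O3 (counting implicit H from valence).
  C: 6 × 12.011 = 72.066
  H: 8 × 1.008 = 8.064
  N: 2 × 14.007 = 28.014
  O: 3 × 15.999 = 47.997
Sum: 6×12.011 + 8×1.008 + 2×14.007 + 3×15.999 = 156.141 → 156.14 g/mol.

156.14 g/mol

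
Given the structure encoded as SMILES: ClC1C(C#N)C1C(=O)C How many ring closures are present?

In SMILES, each pair of matching ring-closure digits denotes one ring-closing bond; the number of such bonds equals the number of independent rings.
Ring-closure bonds here: 1.

1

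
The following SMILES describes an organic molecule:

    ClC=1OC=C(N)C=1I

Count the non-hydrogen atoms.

Every atom symbol written in the SMILES (organic subset) is one heavy atom; implicit H are not written.
Heavy atoms by element → C:4, Cl:1, I:1, N:1, O:1.
Total: 8.

8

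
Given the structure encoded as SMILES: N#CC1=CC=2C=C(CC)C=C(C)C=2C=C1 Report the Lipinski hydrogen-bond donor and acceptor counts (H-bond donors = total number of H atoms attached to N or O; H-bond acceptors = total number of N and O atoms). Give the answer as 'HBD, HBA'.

0, 1

Donors: find every N or O and count the H atoms it carries.
  atom 1 (N): bond orders sum to 3 → 0 H
Lipinski HBD = 0.
Acceptors: N atoms = 1, O atoms = 0 → HBA = 1.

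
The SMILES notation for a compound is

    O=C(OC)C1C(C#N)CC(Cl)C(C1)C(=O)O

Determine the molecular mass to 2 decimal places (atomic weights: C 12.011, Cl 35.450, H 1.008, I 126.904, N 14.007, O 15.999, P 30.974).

245.66 g/mol

First, the molecular formula is C10H12ClNO4 (counting implicit H from valence).
  C: 10 × 12.011 = 120.110
  Cl: 1 × 35.450 = 35.450
  H: 12 × 1.008 = 12.096
  N: 1 × 14.007 = 14.007
  O: 4 × 15.999 = 63.996
Sum: 10×12.011 + 1×35.450 + 12×1.008 + 1×14.007 + 4×15.999 = 245.659 → 245.66 g/mol.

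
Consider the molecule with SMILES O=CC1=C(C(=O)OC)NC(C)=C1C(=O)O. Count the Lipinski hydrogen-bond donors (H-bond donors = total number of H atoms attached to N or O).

Donors: find every N or O and count the H atoms it carries.
  atom 1 (O): bond orders sum to 2 → 0 H
  atom 6 (O): bond orders sum to 2 → 0 H
  atom 7 (O): bond orders sum to 2 → 0 H
  atom 9 (N): bond orders sum to 2 → 1 H
  atom 14 (O): bond orders sum to 2 → 0 H
  atom 15 (O): bond orders sum to 1 → 1 H
Lipinski HBD = 2.

2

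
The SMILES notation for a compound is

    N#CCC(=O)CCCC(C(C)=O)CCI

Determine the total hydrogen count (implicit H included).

Walk through each heavy atom and fill implicit hydrogens from standard valence (C 4, N 3, O 2, S 2, halogen 1):
  atom 1: N, bond orders sum to 3 (valence 3) → 0 H
  atom 2: C, bond orders sum to 4 (valence 4) → 0 H
  atom 3: C, bond orders sum to 2 (valence 4) → 2 H
  atom 4: C, bond orders sum to 4 (valence 4) → 0 H
  atom 5: O, bond orders sum to 2 (valence 2) → 0 H
  atom 6: C, bond orders sum to 2 (valence 4) → 2 H
  atom 7: C, bond orders sum to 2 (valence 4) → 2 H
  atom 8: C, bond orders sum to 2 (valence 4) → 2 H
  atom 9: C, bond orders sum to 3 (valence 4) → 1 H
  atom 10: C, bond orders sum to 4 (valence 4) → 0 H
  atom 11: C, bond orders sum to 1 (valence 4) → 3 H
  atom 12: O, bond orders sum to 2 (valence 2) → 0 H
  atom 13: C, bond orders sum to 2 (valence 4) → 2 H
  atom 14: C, bond orders sum to 2 (valence 4) → 2 H
  atom 15: I (halogen, monovalent) → 0 H
Total hydrogens: 16.

16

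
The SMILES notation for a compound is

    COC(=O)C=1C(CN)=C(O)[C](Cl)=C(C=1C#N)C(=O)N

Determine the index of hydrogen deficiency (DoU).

8

Molecular formula: C11H10ClN3O4.
DoU = (2C + 2 + N − H − X) / 2, where X is the halogen count and O/S are ignored.
    = (2·11 + 2 + 3 − 10 − 1) / 2 = 16 / 2 = 8.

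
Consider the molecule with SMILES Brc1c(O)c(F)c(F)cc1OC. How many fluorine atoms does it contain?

Scan the SMILES for F atoms (remember two-letter symbols like Cl and Br are single atoms).
Fluorine count: 2.

2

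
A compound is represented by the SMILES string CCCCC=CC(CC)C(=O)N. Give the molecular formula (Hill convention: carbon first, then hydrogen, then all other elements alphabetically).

C10H19NO

Walk through each heavy atom and fill implicit hydrogens from standard valence (C 4, N 3, O 2, S 2, halogen 1):
  atom 1: C, bond orders sum to 1 (valence 4) → 3 H
  atom 2: C, bond orders sum to 2 (valence 4) → 2 H
  atom 3: C, bond orders sum to 2 (valence 4) → 2 H
  atom 4: C, bond orders sum to 2 (valence 4) → 2 H
  atom 5: C, bond orders sum to 3 (valence 4) → 1 H
  atom 6: C, bond orders sum to 3 (valence 4) → 1 H
  atom 7: C, bond orders sum to 3 (valence 4) → 1 H
  atom 8: C, bond orders sum to 2 (valence 4) → 2 H
  atom 9: C, bond orders sum to 1 (valence 4) → 3 H
  atom 10: C, bond orders sum to 4 (valence 4) → 0 H
  atom 11: O, bond orders sum to 2 (valence 2) → 0 H
  atom 12: N, bond orders sum to 1 (valence 3) → 2 H
Totals → C:10, H:19, N:1, O:1.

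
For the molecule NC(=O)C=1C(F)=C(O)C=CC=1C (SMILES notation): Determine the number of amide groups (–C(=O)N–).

The amide motif appears at heavy-atom position 2 in the SMILES.
Other groups present: 1 hydroxyl.
Amide count: 1.

1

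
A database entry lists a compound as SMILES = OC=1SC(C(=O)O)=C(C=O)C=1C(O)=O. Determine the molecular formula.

Walk through each heavy atom and fill implicit hydrogens from standard valence (C 4, N 3, O 2, S 2, halogen 1):
  atom 1: O, bond orders sum to 1 (valence 2) → 1 H
  atom 2: C, bond orders sum to 4 (valence 4) → 0 H
  atom 3: S, bond orders sum to 2 (valence 2) → 0 H
  atom 4: C, bond orders sum to 4 (valence 4) → 0 H
  atom 5: C, bond orders sum to 4 (valence 4) → 0 H
  atom 6: O, bond orders sum to 2 (valence 2) → 0 H
  atom 7: O, bond orders sum to 1 (valence 2) → 1 H
  atom 8: C, bond orders sum to 4 (valence 4) → 0 H
  atom 9: C, bond orders sum to 3 (valence 4) → 1 H
  atom 10: O, bond orders sum to 2 (valence 2) → 0 H
  atom 11: C, bond orders sum to 4 (valence 4) → 0 H
  atom 12: C, bond orders sum to 4 (valence 4) → 0 H
  atom 13: O, bond orders sum to 1 (valence 2) → 1 H
  atom 14: O, bond orders sum to 2 (valence 2) → 0 H
Totals → C:7, H:4, O:6, S:1.
In Hill order: C7H4O6S.

C7H4O6S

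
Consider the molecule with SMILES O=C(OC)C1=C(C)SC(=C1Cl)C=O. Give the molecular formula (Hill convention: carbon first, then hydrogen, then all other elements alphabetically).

Walk through each heavy atom and fill implicit hydrogens from standard valence (C 4, N 3, O 2, S 2, halogen 1):
  atom 1: O, bond orders sum to 2 (valence 2) → 0 H
  atom 2: C, bond orders sum to 4 (valence 4) → 0 H
  atom 3: O, bond orders sum to 2 (valence 2) → 0 H
  atom 4: C, bond orders sum to 1 (valence 4) → 3 H
  atom 5: C, bond orders sum to 4 (valence 4) → 0 H
  atom 6: C, bond orders sum to 4 (valence 4) → 0 H
  atom 7: C, bond orders sum to 1 (valence 4) → 3 H
  atom 8: S, bond orders sum to 2 (valence 2) → 0 H
  atom 9: C, bond orders sum to 4 (valence 4) → 0 H
  atom 10: C, bond orders sum to 4 (valence 4) → 0 H
  atom 11: Cl (halogen, monovalent) → 0 H
  atom 12: C, bond orders sum to 3 (valence 4) → 1 H
  atom 13: O, bond orders sum to 2 (valence 2) → 0 H
Totals → C:8, H:7, Cl:1, O:3, S:1.
In Hill order: C8H7ClO3S.

C8H7ClO3S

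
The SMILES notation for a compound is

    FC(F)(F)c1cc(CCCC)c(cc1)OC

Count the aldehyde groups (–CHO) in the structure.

0

Scan the SMILES for the aldehyde motif — none present.
Groups that are present: 1 ether.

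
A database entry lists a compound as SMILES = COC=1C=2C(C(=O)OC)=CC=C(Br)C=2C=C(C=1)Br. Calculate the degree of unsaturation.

Molecular formula: C13H10Br2O3.
DoU = (2C + 2 + N − H − X) / 2, where X is the halogen count and O/S are ignored.
    = (2·13 + 2 + 0 − 10 − 2) / 2 = 16 / 2 = 8.

8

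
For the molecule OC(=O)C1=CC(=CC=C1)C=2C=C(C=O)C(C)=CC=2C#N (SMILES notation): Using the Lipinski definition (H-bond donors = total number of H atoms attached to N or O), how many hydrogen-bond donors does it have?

Donors: find every N or O and count the H atoms it carries.
  atom 1 (O): bond orders sum to 1 → 1 H
  atom 3 (O): bond orders sum to 2 → 0 H
  atom 14 (O): bond orders sum to 2 → 0 H
  atom 20 (N): bond orders sum to 3 → 0 H
Lipinski HBD = 1.

1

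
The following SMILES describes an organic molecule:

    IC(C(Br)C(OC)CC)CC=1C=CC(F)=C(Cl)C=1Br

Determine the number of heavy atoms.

Every atom symbol written in the SMILES (organic subset) is one heavy atom; implicit H are not written.
Heavy atoms by element → Br:2, C:13, Cl:1, F:1, I:1, O:1.
Total: 19.

19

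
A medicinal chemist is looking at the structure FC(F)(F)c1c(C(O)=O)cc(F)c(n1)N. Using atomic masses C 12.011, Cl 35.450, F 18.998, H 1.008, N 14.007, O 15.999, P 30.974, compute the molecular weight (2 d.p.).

224.11 g/mol

First, the molecular formula is C7H4F4N2O2 (counting implicit H from valence).
  C: 7 × 12.011 = 84.077
  F: 4 × 18.998 = 75.992
  H: 4 × 1.008 = 4.032
  N: 2 × 14.007 = 28.014
  O: 2 × 15.999 = 31.998
Sum: 7×12.011 + 4×18.998 + 4×1.008 + 2×14.007 + 2×15.999 = 224.113 → 224.11 g/mol.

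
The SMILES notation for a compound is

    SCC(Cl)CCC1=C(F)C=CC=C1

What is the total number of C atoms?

10

Count every carbon token in the SMILES (each C, including those in ring-closure positions and inside branches).
Carbon count: 10.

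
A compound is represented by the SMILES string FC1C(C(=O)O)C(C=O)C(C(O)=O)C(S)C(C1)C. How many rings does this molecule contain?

In SMILES, each pair of matching ring-closure digits denotes one ring-closing bond; the number of such bonds equals the number of independent rings.
Ring-closure bonds here: 1.

1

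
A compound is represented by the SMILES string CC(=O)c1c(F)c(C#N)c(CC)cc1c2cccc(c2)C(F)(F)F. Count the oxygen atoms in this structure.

Scan the SMILES for O atoms (remember two-letter symbols like Cl and Br are single atoms).
Oxygen count: 1.

1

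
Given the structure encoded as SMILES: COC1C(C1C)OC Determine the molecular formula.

Walk through each heavy atom and fill implicit hydrogens from standard valence (C 4, N 3, O 2, S 2, halogen 1):
  atom 1: C, bond orders sum to 1 (valence 4) → 3 H
  atom 2: O, bond orders sum to 2 (valence 2) → 0 H
  atom 3: C, bond orders sum to 3 (valence 4) → 1 H
  atom 4: C, bond orders sum to 3 (valence 4) → 1 H
  atom 5: C, bond orders sum to 3 (valence 4) → 1 H
  atom 6: C, bond orders sum to 1 (valence 4) → 3 H
  atom 7: O, bond orders sum to 2 (valence 2) → 0 H
  atom 8: C, bond orders sum to 1 (valence 4) → 3 H
Totals → C:6, H:12, O:2.
In Hill order: C6H12O2.

C6H12O2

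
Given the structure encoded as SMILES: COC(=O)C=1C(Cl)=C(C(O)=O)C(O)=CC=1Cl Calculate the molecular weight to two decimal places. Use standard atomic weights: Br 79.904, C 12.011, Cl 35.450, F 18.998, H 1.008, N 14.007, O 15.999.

265.04 g/mol

First, the molecular formula is C9H6Cl2O5 (counting implicit H from valence).
  C: 9 × 12.011 = 108.099
  Cl: 2 × 35.450 = 70.900
  H: 6 × 1.008 = 6.048
  O: 5 × 15.999 = 79.995
Sum: 9×12.011 + 2×35.450 + 6×1.008 + 5×15.999 = 265.042 → 265.04 g/mol.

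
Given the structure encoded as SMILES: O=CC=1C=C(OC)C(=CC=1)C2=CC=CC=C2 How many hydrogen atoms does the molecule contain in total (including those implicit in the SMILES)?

12

Walk through each heavy atom and fill implicit hydrogens from standard valence (C 4, N 3, O 2, S 2, halogen 1):
  atom 1: O, bond orders sum to 2 (valence 2) → 0 H
  atom 2: C, bond orders sum to 3 (valence 4) → 1 H
  atom 3: C, bond orders sum to 4 (valence 4) → 0 H
  atom 4: C, bond orders sum to 3 (valence 4) → 1 H
  atom 5: C, bond orders sum to 4 (valence 4) → 0 H
  atom 6: O, bond orders sum to 2 (valence 2) → 0 H
  atom 7: C, bond orders sum to 1 (valence 4) → 3 H
  atom 8: C, bond orders sum to 4 (valence 4) → 0 H
  atom 9: C, bond orders sum to 3 (valence 4) → 1 H
  atom 10: C, bond orders sum to 3 (valence 4) → 1 H
  atom 11: C, bond orders sum to 4 (valence 4) → 0 H
  atom 12: C, bond orders sum to 3 (valence 4) → 1 H
  atom 13: C, bond orders sum to 3 (valence 4) → 1 H
  atom 14: C, bond orders sum to 3 (valence 4) → 1 H
  atom 15: C, bond orders sum to 3 (valence 4) → 1 H
  atom 16: C, bond orders sum to 3 (valence 4) → 1 H
Total hydrogens: 12.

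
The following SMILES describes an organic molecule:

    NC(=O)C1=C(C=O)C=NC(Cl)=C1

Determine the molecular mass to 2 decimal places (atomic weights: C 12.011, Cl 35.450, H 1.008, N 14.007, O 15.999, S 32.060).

First, the molecular formula is C7H5ClN2O2 (counting implicit H from valence).
  C: 7 × 12.011 = 84.077
  Cl: 1 × 35.450 = 35.450
  H: 5 × 1.008 = 5.040
  N: 2 × 14.007 = 28.014
  O: 2 × 15.999 = 31.998
Sum: 7×12.011 + 1×35.450 + 5×1.008 + 2×14.007 + 2×15.999 = 184.579 → 184.58 g/mol.

184.58 g/mol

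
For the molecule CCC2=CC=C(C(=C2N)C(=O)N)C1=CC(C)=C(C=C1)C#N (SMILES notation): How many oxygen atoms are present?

Scan the SMILES for O atoms (remember two-letter symbols like Cl and Br are single atoms).
Oxygen count: 1.

1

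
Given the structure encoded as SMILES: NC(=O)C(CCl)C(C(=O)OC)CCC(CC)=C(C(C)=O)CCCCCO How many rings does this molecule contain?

In SMILES, each pair of matching ring-closure digits denotes one ring-closing bond; the number of such bonds equals the number of independent rings.
Ring-closure bonds here: 0.

0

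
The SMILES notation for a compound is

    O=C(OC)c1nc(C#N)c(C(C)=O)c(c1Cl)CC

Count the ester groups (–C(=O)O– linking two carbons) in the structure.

The ester motif appears at heavy-atom position 2 in the SMILES.
Other groups present: 1 ketone, 1 nitrile.
Ester count: 1.

1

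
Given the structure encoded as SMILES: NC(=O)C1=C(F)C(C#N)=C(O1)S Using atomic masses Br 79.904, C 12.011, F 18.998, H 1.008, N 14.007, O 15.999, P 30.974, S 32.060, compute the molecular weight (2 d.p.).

First, the molecular formula is C6H3FN2O2S (counting implicit H from valence).
  C: 6 × 12.011 = 72.066
  F: 1 × 18.998 = 18.998
  H: 3 × 1.008 = 3.024
  N: 2 × 14.007 = 28.014
  O: 2 × 15.999 = 31.998
  S: 1 × 32.060 = 32.060
Sum: 6×12.011 + 1×18.998 + 3×1.008 + 2×14.007 + 2×15.999 + 1×32.060 = 186.160 → 186.16 g/mol.

186.16 g/mol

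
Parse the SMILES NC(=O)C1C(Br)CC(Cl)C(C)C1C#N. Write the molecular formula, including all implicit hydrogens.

Walk through each heavy atom and fill implicit hydrogens from standard valence (C 4, N 3, O 2, S 2, halogen 1):
  atom 1: N, bond orders sum to 1 (valence 3) → 2 H
  atom 2: C, bond orders sum to 4 (valence 4) → 0 H
  atom 3: O, bond orders sum to 2 (valence 2) → 0 H
  atom 4: C, bond orders sum to 3 (valence 4) → 1 H
  atom 5: C, bond orders sum to 3 (valence 4) → 1 H
  atom 6: Br (halogen, monovalent) → 0 H
  atom 7: C, bond orders sum to 2 (valence 4) → 2 H
  atom 8: C, bond orders sum to 3 (valence 4) → 1 H
  atom 9: Cl (halogen, monovalent) → 0 H
  atom 10: C, bond orders sum to 3 (valence 4) → 1 H
  atom 11: C, bond orders sum to 1 (valence 4) → 3 H
  atom 12: C, bond orders sum to 3 (valence 4) → 1 H
  atom 13: C, bond orders sum to 4 (valence 4) → 0 H
  atom 14: N, bond orders sum to 3 (valence 3) → 0 H
Totals → C:9, H:12, Br:1, Cl:1, N:2, O:1.
In Hill order: C9H12BrClN2O.

C9H12BrClN2O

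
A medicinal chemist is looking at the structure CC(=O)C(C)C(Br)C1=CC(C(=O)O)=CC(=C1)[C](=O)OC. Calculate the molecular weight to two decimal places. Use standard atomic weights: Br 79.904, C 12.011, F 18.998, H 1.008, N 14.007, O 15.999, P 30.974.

343.17 g/mol

First, the molecular formula is C14H15BrO5 (counting implicit H from valence).
  Br: 1 × 79.904 = 79.904
  C: 14 × 12.011 = 168.154
  H: 15 × 1.008 = 15.120
  O: 5 × 15.999 = 79.995
Sum: 1×79.904 + 14×12.011 + 15×1.008 + 5×15.999 = 343.173 → 343.17 g/mol.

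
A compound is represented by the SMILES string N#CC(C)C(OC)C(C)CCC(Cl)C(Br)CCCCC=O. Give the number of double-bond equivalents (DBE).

3

Molecular formula: C16H27BrClNO2.
DoU = (2C + 2 + N − H − X) / 2, where X is the halogen count and O/S are ignored.
    = (2·16 + 2 + 1 − 27 − 2) / 2 = 6 / 2 = 3.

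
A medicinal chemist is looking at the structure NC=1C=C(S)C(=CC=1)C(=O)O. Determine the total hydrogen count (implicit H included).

Walk through each heavy atom and fill implicit hydrogens from standard valence (C 4, N 3, O 2, S 2, halogen 1):
  atom 1: N, bond orders sum to 1 (valence 3) → 2 H
  atom 2: C, bond orders sum to 4 (valence 4) → 0 H
  atom 3: C, bond orders sum to 3 (valence 4) → 1 H
  atom 4: C, bond orders sum to 4 (valence 4) → 0 H
  atom 5: S, bond orders sum to 1 (valence 2) → 1 H
  atom 6: C, bond orders sum to 4 (valence 4) → 0 H
  atom 7: C, bond orders sum to 3 (valence 4) → 1 H
  atom 8: C, bond orders sum to 3 (valence 4) → 1 H
  atom 9: C, bond orders sum to 4 (valence 4) → 0 H
  atom 10: O, bond orders sum to 2 (valence 2) → 0 H
  atom 11: O, bond orders sum to 1 (valence 2) → 1 H
Total hydrogens: 7.

7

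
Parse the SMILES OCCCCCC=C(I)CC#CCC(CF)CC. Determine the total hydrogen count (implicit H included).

Walk through each heavy atom and fill implicit hydrogens from standard valence (C 4, N 3, O 2, S 2, halogen 1):
  atom 1: O, bond orders sum to 1 (valence 2) → 1 H
  atom 2: C, bond orders sum to 2 (valence 4) → 2 H
  atom 3: C, bond orders sum to 2 (valence 4) → 2 H
  atom 4: C, bond orders sum to 2 (valence 4) → 2 H
  atom 5: C, bond orders sum to 2 (valence 4) → 2 H
  atom 6: C, bond orders sum to 2 (valence 4) → 2 H
  atom 7: C, bond orders sum to 3 (valence 4) → 1 H
  atom 8: C, bond orders sum to 4 (valence 4) → 0 H
  atom 9: I (halogen, monovalent) → 0 H
  atom 10: C, bond orders sum to 2 (valence 4) → 2 H
  atom 11: C, bond orders sum to 4 (valence 4) → 0 H
  atom 12: C, bond orders sum to 4 (valence 4) → 0 H
  atom 13: C, bond orders sum to 2 (valence 4) → 2 H
  atom 14: C, bond orders sum to 3 (valence 4) → 1 H
  atom 15: C, bond orders sum to 2 (valence 4) → 2 H
  atom 16: F (halogen, monovalent) → 0 H
  atom 17: C, bond orders sum to 2 (valence 4) → 2 H
  atom 18: C, bond orders sum to 1 (valence 4) → 3 H
Total hydrogens: 24.

24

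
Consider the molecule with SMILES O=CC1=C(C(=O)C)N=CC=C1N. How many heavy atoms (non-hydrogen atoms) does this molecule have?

Every atom symbol written in the SMILES (organic subset) is one heavy atom; implicit H are not written.
Heavy atoms by element → C:8, N:2, O:2.
Total: 12.

12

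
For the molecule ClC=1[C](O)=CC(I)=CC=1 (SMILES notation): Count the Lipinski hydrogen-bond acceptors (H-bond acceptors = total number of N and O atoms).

N atoms: 0; O atoms: 1.
Lipinski HBA = 0 + 1 = 1.

1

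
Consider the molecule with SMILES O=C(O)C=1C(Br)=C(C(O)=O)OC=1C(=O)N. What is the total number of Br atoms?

1

Scan the SMILES for Br atoms (remember two-letter symbols like Cl and Br are single atoms).
Bromine count: 1.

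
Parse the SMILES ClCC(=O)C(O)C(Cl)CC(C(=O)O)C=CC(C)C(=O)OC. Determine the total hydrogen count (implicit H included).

Walk through each heavy atom and fill implicit hydrogens from standard valence (C 4, N 3, O 2, S 2, halogen 1):
  atom 1: Cl (halogen, monovalent) → 0 H
  atom 2: C, bond orders sum to 2 (valence 4) → 2 H
  atom 3: C, bond orders sum to 4 (valence 4) → 0 H
  atom 4: O, bond orders sum to 2 (valence 2) → 0 H
  atom 5: C, bond orders sum to 3 (valence 4) → 1 H
  atom 6: O, bond orders sum to 1 (valence 2) → 1 H
  atom 7: C, bond orders sum to 3 (valence 4) → 1 H
  atom 8: Cl (halogen, monovalent) → 0 H
  atom 9: C, bond orders sum to 2 (valence 4) → 2 H
  atom 10: C, bond orders sum to 3 (valence 4) → 1 H
  atom 11: C, bond orders sum to 4 (valence 4) → 0 H
  atom 12: O, bond orders sum to 2 (valence 2) → 0 H
  atom 13: O, bond orders sum to 1 (valence 2) → 1 H
  atom 14: C, bond orders sum to 3 (valence 4) → 1 H
  atom 15: C, bond orders sum to 3 (valence 4) → 1 H
  atom 16: C, bond orders sum to 3 (valence 4) → 1 H
  atom 17: C, bond orders sum to 1 (valence 4) → 3 H
  atom 18: C, bond orders sum to 4 (valence 4) → 0 H
  atom 19: O, bond orders sum to 2 (valence 2) → 0 H
  atom 20: O, bond orders sum to 2 (valence 2) → 0 H
  atom 21: C, bond orders sum to 1 (valence 4) → 3 H
Total hydrogens: 18.

18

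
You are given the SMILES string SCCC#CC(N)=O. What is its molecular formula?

C5H7NOS

Walk through each heavy atom and fill implicit hydrogens from standard valence (C 4, N 3, O 2, S 2, halogen 1):
  atom 1: S, bond orders sum to 1 (valence 2) → 1 H
  atom 2: C, bond orders sum to 2 (valence 4) → 2 H
  atom 3: C, bond orders sum to 2 (valence 4) → 2 H
  atom 4: C, bond orders sum to 4 (valence 4) → 0 H
  atom 5: C, bond orders sum to 4 (valence 4) → 0 H
  atom 6: C, bond orders sum to 4 (valence 4) → 0 H
  atom 7: N, bond orders sum to 1 (valence 3) → 2 H
  atom 8: O, bond orders sum to 2 (valence 2) → 0 H
Totals → C:5, H:7, N:1, O:1, S:1.
In Hill order: C5H7NOS.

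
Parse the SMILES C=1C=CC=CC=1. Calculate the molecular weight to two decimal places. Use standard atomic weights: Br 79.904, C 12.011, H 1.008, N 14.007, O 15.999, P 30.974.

First, the molecular formula is C6H6 (counting implicit H from valence).
  C: 6 × 12.011 = 72.066
  H: 6 × 1.008 = 6.048
Sum: 6×12.011 + 6×1.008 = 78.114 → 78.11 g/mol.

78.11 g/mol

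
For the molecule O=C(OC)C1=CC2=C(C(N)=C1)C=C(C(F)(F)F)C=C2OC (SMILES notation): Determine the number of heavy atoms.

21

Every atom symbol written in the SMILES (organic subset) is one heavy atom; implicit H are not written.
Heavy atoms by element → C:14, F:3, N:1, O:3.
Total: 21.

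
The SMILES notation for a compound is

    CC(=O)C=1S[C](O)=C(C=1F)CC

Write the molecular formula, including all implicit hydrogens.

C8H9FO2S

Walk through each heavy atom and fill implicit hydrogens from standard valence (C 4, N 3, O 2, S 2, halogen 1):
  atom 1: C, bond orders sum to 1 (valence 4) → 3 H
  atom 2: C, bond orders sum to 4 (valence 4) → 0 H
  atom 3: O, bond orders sum to 2 (valence 2) → 0 H
  atom 4: C, bond orders sum to 4 (valence 4) → 0 H
  atom 5: S, bond orders sum to 2 (valence 2) → 0 H
  atom 6: C with explicit H count 0
  atom 7: O, bond orders sum to 1 (valence 2) → 1 H
  atom 8: C, bond orders sum to 4 (valence 4) → 0 H
  atom 9: C, bond orders sum to 4 (valence 4) → 0 H
  atom 10: F (halogen, monovalent) → 0 H
  atom 11: C, bond orders sum to 2 (valence 4) → 2 H
  atom 12: C, bond orders sum to 1 (valence 4) → 3 H
Totals → C:8, H:9, F:1, O:2, S:1.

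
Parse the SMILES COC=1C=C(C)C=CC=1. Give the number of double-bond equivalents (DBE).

4

Molecular formula: C8H10O.
DoU = (2C + 2 + N − H − X) / 2, where X is the halogen count and O/S are ignored.
    = (2·8 + 2 + 0 − 10 − 0) / 2 = 8 / 2 = 4.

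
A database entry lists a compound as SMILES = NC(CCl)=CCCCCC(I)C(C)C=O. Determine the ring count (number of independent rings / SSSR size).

0

In SMILES, each pair of matching ring-closure digits denotes one ring-closing bond; the number of such bonds equals the number of independent rings.
Ring-closure bonds here: 0.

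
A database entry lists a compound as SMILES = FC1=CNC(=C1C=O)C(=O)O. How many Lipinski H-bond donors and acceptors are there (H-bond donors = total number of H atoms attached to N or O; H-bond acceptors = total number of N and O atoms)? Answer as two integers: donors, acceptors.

2, 4

Donors: find every N or O and count the H atoms it carries.
  atom 4 (N): bond orders sum to 2 → 1 H
  atom 8 (O): bond orders sum to 2 → 0 H
  atom 10 (O): bond orders sum to 2 → 0 H
  atom 11 (O): bond orders sum to 1 → 1 H
Lipinski HBD = 2.
Acceptors: N atoms = 1, O atoms = 3 → HBA = 4.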